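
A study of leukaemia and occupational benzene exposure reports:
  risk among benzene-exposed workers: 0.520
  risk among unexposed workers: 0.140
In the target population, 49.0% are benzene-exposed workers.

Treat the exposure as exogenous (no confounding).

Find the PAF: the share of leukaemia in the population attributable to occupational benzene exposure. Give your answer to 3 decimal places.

PAF ≈ 0.571

Let p₁ = 0.52, p₀ = 0.14.
Overall risk P(Y=1) = π·p₁ + (1−π)·p₀ = 0.49×0.52 + 0.51×0.14 = 0.3262.
Under exogeneity, PAF = [P(Y=1) − p₀] / P(Y=1).
PAF = (0.3262 − 0.14) / 0.3262 ≈ 0.5708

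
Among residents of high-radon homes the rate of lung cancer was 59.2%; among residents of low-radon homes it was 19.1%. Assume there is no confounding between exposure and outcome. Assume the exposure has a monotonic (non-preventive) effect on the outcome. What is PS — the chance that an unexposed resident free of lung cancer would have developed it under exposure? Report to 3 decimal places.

p₁ = 0.592, p₀ = 0.191.
Under exogeneity and monotonicity, PS = (p₁ − p₀) / (1 − p₀).
PS = (0.592 − 0.191) / (1 − 0.191) = 0.401 / 0.809 ≈ 0.4957

PS ≈ 0.496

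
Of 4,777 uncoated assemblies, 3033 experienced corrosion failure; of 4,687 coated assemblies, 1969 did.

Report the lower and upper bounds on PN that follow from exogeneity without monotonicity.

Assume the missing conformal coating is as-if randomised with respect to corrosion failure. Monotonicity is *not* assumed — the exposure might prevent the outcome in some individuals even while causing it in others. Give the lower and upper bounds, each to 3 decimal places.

p₁ = P(outcome | exposed) = 3033/4777 = 0.63492
p₀ = P(outcome | unexposed) = 1969/4687 = 0.4201
Under exogeneity alone the bounds on PN are max{0,(p₁−p₀)/p₁} ≤ PN ≤ min{1,(1−p₀)/p₁}.
  lower = (p₁ − p₀)/p₁ = 0.21482 / 0.63492 ≈ 0.3383
  upper = min{1, (1 − p₀)/p₁} = 0.5799 / 0.63492 ≈ 0.9134

0.338 ≤ PN ≤ 0.913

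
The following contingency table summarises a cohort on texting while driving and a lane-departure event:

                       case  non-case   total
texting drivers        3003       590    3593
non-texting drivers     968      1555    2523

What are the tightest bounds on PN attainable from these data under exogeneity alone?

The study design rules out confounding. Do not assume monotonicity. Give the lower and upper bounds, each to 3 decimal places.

p₁ = P(outcome | exposed) = 3003/3593 = 0.83579
p₀ = P(outcome | unexposed) = 968/2523 = 0.38367
Under exogeneity alone the bounds on PN are max{0,(p₁−p₀)/p₁} ≤ PN ≤ min{1,(1−p₀)/p₁}.
  lower = (p₁ − p₀)/p₁ = 0.45212 / 0.83579 ≈ 0.5409
  upper = min{1, (1 − p₀)/p₁} = 0.61633 / 0.83579 ≈ 0.7374

0.541 ≤ PN ≤ 0.737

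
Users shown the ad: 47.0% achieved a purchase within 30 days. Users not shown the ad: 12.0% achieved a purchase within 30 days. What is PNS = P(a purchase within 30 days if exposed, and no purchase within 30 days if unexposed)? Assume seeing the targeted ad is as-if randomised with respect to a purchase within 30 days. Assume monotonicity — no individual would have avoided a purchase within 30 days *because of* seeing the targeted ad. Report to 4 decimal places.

PNS ≈ 0.3500

p₁ = 0.47, p₀ = 0.12.
Under exogeneity and monotonicity, PNS = p₁ − p₀.
PNS = 0.47 − 0.12 = 0.35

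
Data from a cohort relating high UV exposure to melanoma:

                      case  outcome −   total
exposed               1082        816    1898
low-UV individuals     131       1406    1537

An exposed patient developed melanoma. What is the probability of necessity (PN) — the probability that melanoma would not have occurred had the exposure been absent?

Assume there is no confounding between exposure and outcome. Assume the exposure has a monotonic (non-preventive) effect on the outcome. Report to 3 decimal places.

p₁ = P(outcome | exposed) = 1082/1898 = 0.57007
p₀ = P(outcome | unexposed) = 131/1537 = 0.085231
Under exogeneity and monotonicity, PN = (p₁ − p₀) / p₁.
PN = (0.57007 − 0.085231) / 0.57007 = 0.48484 / 0.57007 ≈ 0.8505

PN ≈ 0.850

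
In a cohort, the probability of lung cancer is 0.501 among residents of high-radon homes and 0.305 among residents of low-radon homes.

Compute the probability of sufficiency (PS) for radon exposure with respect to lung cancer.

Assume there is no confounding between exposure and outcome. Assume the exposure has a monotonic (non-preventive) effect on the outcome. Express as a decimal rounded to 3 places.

Let p₁ = 0.501, p₀ = 0.305.
Under exogeneity and monotonicity, PS = (p₁ − p₀) / (1 − p₀).
PS = (0.501 − 0.305) / (1 − 0.305) = 0.196 / 0.695 ≈ 0.2820

PS ≈ 0.282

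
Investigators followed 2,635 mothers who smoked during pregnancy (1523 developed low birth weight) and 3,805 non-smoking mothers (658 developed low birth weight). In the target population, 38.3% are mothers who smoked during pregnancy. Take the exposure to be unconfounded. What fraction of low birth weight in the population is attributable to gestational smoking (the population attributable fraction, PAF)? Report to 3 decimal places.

PAF ≈ 0.473

p₁ = P(outcome | exposed) = 1523/2635 = 0.57799
p₀ = P(outcome | unexposed) = 658/3805 = 0.17293
Overall risk P(Y=1) = π·p₁ + (1−π)·p₀ = 0.383×0.57799 + 0.617×0.17293 = 0.32807.
Under exogeneity, PAF = [P(Y=1) − p₀] / P(Y=1).
PAF = (0.32807 − 0.17293) / 0.32807 ≈ 0.4729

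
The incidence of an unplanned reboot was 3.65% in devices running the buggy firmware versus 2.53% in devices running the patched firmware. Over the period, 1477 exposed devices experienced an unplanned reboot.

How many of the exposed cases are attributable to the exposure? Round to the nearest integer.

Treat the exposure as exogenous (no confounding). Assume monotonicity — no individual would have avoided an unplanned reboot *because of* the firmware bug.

p₁ = 0.0365, p₀ = 0.0253.
PN = (p₁ − p₀)/p₁ = (0.0365 − 0.0253) / 0.0365 ≈ 0.30685.
Attributable cases ≈ PN × (exposed cases) = 0.30685 × 1477 ≈ 453.22.

about 453 cases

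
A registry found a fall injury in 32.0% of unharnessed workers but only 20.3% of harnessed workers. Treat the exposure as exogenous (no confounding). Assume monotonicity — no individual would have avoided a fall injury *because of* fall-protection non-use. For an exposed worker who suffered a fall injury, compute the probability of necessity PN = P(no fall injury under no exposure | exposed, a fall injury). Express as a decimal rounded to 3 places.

p₁ = 0.32, p₀ = 0.203.
Under exogeneity and monotonicity, PN = (p₁ − p₀) / p₁.
PN = (0.32 − 0.203) / 0.32 = 0.117 / 0.32 ≈ 0.3656

PN ≈ 0.366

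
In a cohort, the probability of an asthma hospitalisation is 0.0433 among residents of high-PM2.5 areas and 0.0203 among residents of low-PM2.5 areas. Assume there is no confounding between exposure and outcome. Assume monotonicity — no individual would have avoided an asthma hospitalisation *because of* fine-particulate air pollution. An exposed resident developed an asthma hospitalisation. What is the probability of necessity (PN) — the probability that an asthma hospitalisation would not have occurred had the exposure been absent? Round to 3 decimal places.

Let p₁ = 0.0433, p₀ = 0.0203.
Under exogeneity and monotonicity, PN = (p₁ − p₀) / p₁.
PN = (0.0433 − 0.0203) / 0.0433 = 0.023 / 0.0433 ≈ 0.5312

PN ≈ 0.531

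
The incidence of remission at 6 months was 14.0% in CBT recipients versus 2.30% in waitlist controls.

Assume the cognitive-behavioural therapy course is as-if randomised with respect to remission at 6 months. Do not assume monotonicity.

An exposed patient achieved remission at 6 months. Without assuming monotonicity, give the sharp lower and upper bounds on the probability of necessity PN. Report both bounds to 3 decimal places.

0.836 ≤ PN ≤ 1.000

p₁ = 0.14, p₀ = 0.023.
Under exogeneity alone the bounds on PN are max{0,(p₁−p₀)/p₁} ≤ PN ≤ min{1,(1−p₀)/p₁}.
  lower = (p₁ − p₀)/p₁ = 0.117 / 0.14 ≈ 0.8357
  upper = min{1, (1 − p₀)/p₁} = 0.977 / 0.14 ≈ 6.9786 → capped at 1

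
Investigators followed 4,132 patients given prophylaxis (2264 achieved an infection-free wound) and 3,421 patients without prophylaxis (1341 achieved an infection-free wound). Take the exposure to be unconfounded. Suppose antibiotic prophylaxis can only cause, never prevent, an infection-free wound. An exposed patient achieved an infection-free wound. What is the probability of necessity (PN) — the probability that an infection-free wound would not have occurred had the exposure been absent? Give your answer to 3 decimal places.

PN ≈ 0.285

p₁ = P(outcome | exposed) = 2264/4132 = 0.54792
p₀ = P(outcome | unexposed) = 1341/3421 = 0.39199
Under exogeneity and monotonicity, PN = (p₁ − p₀) / p₁.
PN = (0.54792 − 0.39199) / 0.54792 = 0.15593 / 0.54792 ≈ 0.2846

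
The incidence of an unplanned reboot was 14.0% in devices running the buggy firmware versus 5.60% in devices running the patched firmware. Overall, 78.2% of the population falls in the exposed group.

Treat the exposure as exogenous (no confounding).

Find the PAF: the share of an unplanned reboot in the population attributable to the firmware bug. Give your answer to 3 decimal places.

p₁ = 0.14, p₀ = 0.056.
Overall risk P(Y=1) = π·p₁ + (1−π)·p₀ = 0.782×0.14 + 0.218×0.056 = 0.12169.
Under exogeneity, PAF = [P(Y=1) − p₀] / P(Y=1).
PAF = (0.12169 − 0.056) / 0.12169 ≈ 0.5398

PAF ≈ 0.540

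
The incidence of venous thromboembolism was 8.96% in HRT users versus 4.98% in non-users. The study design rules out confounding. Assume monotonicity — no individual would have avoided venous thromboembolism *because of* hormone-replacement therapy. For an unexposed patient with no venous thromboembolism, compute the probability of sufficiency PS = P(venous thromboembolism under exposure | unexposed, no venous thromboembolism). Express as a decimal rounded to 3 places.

PS ≈ 0.042

p₁ = 0.0896, p₀ = 0.0498.
Under exogeneity and monotonicity, PS = (p₁ − p₀) / (1 − p₀).
PS = (0.0896 − 0.0498) / (1 − 0.0498) = 0.0398 / 0.9502 ≈ 0.0419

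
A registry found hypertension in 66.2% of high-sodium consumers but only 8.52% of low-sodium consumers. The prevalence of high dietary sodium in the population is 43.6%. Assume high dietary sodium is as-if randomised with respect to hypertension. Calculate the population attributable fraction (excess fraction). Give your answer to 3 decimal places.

p₁ = 0.662, p₀ = 0.0852.
Overall risk P(Y=1) = π·p₁ + (1−π)·p₀ = 0.436×0.662 + 0.564×0.0852 = 0.33668.
Under exogeneity, PAF = [P(Y=1) − p₀] / P(Y=1).
PAF = (0.33668 − 0.0852) / 0.33668 ≈ 0.7469

PAF ≈ 0.747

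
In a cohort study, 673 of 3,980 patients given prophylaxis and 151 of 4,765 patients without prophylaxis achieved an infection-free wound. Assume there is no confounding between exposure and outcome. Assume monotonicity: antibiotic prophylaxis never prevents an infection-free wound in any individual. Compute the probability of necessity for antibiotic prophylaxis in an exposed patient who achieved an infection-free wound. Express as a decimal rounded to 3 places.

p₁ = P(outcome | exposed) = 673/3980 = 0.1691
p₀ = P(outcome | unexposed) = 151/4765 = 0.031689
Under exogeneity and monotonicity, PN = (p₁ − p₀) / p₁.
PN = (0.1691 − 0.031689) / 0.1691 = 0.13741 / 0.1691 ≈ 0.8126

PN ≈ 0.813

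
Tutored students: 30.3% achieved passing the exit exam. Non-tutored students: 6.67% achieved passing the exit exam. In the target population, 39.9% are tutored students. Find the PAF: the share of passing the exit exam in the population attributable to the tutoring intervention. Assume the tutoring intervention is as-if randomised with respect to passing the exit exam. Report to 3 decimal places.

PAF ≈ 0.586

p₁ = 0.303, p₀ = 0.0667.
Overall risk P(Y=1) = π·p₁ + (1−π)·p₀ = 0.399×0.303 + 0.601×0.0667 = 0.16098.
Under exogeneity, PAF = [P(Y=1) − p₀] / P(Y=1).
PAF = (0.16098 − 0.0667) / 0.16098 ≈ 0.5857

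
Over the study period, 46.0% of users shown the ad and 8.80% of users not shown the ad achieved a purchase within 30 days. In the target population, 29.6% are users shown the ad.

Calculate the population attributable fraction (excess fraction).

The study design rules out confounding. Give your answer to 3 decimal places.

PAF ≈ 0.556

p₁ = 0.46, p₀ = 0.088.
Overall risk P(Y=1) = π·p₁ + (1−π)·p₀ = 0.296×0.46 + 0.704×0.088 = 0.19811.
Under exogeneity, PAF = [P(Y=1) − p₀] / P(Y=1).
PAF = (0.19811 − 0.088) / 0.19811 ≈ 0.5558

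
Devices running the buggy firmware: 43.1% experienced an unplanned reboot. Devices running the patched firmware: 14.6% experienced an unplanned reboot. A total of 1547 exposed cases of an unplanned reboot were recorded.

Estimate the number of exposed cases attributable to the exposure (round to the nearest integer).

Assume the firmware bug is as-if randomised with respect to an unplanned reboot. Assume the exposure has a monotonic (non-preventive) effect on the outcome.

p₁ = 0.431, p₀ = 0.146.
PN = (p₁ − p₀)/p₁ = (0.431 − 0.146) / 0.431 ≈ 0.66125.
Attributable cases ≈ PN × (exposed cases) = 0.66125 × 1547 ≈ 1022.96.

about 1023 cases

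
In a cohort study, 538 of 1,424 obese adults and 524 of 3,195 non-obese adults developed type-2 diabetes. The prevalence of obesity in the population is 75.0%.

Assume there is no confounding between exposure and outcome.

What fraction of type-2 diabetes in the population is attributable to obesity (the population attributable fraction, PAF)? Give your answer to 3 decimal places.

PAF ≈ 0.494

p₁ = P(outcome | exposed) = 538/1424 = 0.37781
p₀ = P(outcome | unexposed) = 524/3195 = 0.16401
Overall risk P(Y=1) = π·p₁ + (1−π)·p₀ = 0.75×0.37781 + 0.25×0.16401 = 0.32436.
Under exogeneity, PAF = [P(Y=1) − p₀] / P(Y=1).
PAF = (0.32436 − 0.16401) / 0.32436 ≈ 0.4944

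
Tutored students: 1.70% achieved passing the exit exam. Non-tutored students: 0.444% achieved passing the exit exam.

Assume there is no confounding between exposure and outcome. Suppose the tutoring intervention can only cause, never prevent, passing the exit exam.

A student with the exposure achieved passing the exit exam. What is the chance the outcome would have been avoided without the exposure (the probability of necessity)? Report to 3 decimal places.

p₁ = 0.017, p₀ = 0.00444.
Under exogeneity and monotonicity, PN = (p₁ − p₀) / p₁.
PN = (0.017 − 0.00444) / 0.017 = 0.01256 / 0.017 ≈ 0.7388

PN ≈ 0.739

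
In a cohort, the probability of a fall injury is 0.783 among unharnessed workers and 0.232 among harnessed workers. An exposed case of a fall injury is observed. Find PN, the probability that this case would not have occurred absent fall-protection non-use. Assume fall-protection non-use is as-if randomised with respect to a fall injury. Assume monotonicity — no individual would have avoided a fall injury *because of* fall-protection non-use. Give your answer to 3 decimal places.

Let p₁ = 0.783, p₀ = 0.232.
Under exogeneity and monotonicity, PN = (p₁ − p₀) / p₁.
PN = (0.783 − 0.232) / 0.783 = 0.551 / 0.783 ≈ 0.7037

PN ≈ 0.704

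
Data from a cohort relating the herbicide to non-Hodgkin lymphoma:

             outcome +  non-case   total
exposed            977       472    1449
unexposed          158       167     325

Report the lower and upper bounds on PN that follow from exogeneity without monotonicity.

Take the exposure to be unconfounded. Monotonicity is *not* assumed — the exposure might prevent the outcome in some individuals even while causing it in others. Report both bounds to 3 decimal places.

0.279 ≤ PN ≤ 0.762

p₁ = P(outcome | exposed) = 977/1449 = 0.67426
p₀ = P(outcome | unexposed) = 158/325 = 0.48615
Under exogeneity alone the bounds on PN are max{0,(p₁−p₀)/p₁} ≤ PN ≤ min{1,(1−p₀)/p₁}.
  lower = (p₁ − p₀)/p₁ = 0.1881 / 0.67426 ≈ 0.2790
  upper = min{1, (1 − p₀)/p₁} = 0.51385 / 0.67426 ≈ 0.7621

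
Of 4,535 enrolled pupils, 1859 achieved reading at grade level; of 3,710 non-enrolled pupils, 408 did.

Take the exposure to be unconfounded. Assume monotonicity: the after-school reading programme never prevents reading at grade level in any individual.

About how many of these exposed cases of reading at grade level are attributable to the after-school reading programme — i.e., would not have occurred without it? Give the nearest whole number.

about 1360 cases

p₁ = P(outcome | exposed) = 1859/4535 = 0.40992
p₀ = P(outcome | unexposed) = 408/3710 = 0.10997
PN = (p₁ − p₀)/p₁ = (0.40992 − 0.10997) / 0.40992 ≈ 0.73172.
Attributable cases ≈ PN × (exposed cases) = 0.73172 × 1859 ≈ 1360.27.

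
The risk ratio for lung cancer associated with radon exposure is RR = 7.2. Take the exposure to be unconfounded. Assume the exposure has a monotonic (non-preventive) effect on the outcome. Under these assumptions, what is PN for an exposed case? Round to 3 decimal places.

PN ≈ 0.861

Under exogeneity and monotonicity, PN = (RR − 1) / RR = 1 − 1/RR.
PN = (7.2 − 1) / 7.2 = 6.2 / 7.2 ≈ 0.8611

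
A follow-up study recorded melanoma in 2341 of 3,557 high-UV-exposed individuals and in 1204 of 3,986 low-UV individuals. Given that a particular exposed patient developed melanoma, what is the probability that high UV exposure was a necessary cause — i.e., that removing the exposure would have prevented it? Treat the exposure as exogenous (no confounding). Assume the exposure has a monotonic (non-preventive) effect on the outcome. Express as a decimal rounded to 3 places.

p₁ = P(outcome | exposed) = 2341/3557 = 0.65814
p₀ = P(outcome | unexposed) = 1204/3986 = 0.30206
Under exogeneity and monotonicity, PN = (p₁ − p₀) / p₁.
PN = (0.65814 − 0.30206) / 0.65814 = 0.35608 / 0.65814 ≈ 0.5410

PN ≈ 0.541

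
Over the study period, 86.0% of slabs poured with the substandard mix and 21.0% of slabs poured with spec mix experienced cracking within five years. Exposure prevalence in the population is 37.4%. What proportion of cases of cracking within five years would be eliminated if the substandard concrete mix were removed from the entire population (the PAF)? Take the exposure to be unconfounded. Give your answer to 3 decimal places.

p₁ = 0.86, p₀ = 0.21.
Overall risk P(Y=1) = π·p₁ + (1−π)·p₀ = 0.374×0.86 + 0.626×0.21 = 0.4531.
Under exogeneity, PAF = [P(Y=1) − p₀] / P(Y=1).
PAF = (0.4531 − 0.21) / 0.4531 ≈ 0.5365

PAF ≈ 0.537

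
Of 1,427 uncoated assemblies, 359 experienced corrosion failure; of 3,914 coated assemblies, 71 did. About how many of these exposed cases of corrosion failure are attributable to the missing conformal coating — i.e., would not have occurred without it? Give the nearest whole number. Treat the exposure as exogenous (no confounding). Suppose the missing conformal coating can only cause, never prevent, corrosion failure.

about 333 cases

p₁ = P(outcome | exposed) = 359/1427 = 0.25158
p₀ = P(outcome | unexposed) = 71/3914 = 0.01814
PN = (p₁ − p₀)/p₁ = (0.25158 − 0.01814) / 0.25158 ≈ 0.92789.
Attributable cases ≈ PN × (exposed cases) = 0.92789 × 359 ≈ 333.11.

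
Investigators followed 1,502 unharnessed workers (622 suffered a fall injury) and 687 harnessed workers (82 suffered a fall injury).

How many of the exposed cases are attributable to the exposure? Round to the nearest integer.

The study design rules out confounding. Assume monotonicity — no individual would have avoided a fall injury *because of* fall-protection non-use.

p₁ = P(outcome | exposed) = 622/1502 = 0.41411
p₀ = P(outcome | unexposed) = 82/687 = 0.11936
PN = (p₁ − p₀)/p₁ = (0.41411 − 0.11936) / 0.41411 ≈ 0.71177.
Attributable cases ≈ PN × (exposed cases) = 0.71177 × 622 ≈ 442.72.

about 443 cases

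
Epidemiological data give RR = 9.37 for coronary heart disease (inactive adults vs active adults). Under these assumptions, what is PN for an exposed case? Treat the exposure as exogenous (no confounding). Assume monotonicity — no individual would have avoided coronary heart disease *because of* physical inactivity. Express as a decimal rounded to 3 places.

PN ≈ 0.893

Under exogeneity and monotonicity, PN = (RR − 1) / RR = 1 − 1/RR.
PN = (9.37 − 1) / 9.37 = 8.37 / 9.37 ≈ 0.8933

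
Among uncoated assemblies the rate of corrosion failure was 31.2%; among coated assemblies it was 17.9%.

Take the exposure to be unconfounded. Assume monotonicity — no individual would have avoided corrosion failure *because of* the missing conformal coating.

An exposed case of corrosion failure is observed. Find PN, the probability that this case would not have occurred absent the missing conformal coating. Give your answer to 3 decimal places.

PN ≈ 0.426

p₁ = 0.312, p₀ = 0.179.
Under exogeneity and monotonicity, PN = (p₁ − p₀) / p₁.
PN = (0.312 − 0.179) / 0.312 = 0.133 / 0.312 ≈ 0.4263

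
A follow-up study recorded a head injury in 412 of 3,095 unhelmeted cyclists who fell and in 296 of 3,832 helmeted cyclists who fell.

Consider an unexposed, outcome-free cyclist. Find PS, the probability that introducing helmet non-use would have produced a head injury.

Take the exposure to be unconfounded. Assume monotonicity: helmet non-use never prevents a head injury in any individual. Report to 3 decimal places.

p₁ = P(outcome | exposed) = 412/3095 = 0.13312
p₀ = P(outcome | unexposed) = 296/3832 = 0.077244
Under exogeneity and monotonicity, PS = (p₁ − p₀) / (1 − p₀).
PS = (0.13312 − 0.077244) / (1 − 0.077244) = 0.055874 / 0.92276 ≈ 0.0606

PS ≈ 0.061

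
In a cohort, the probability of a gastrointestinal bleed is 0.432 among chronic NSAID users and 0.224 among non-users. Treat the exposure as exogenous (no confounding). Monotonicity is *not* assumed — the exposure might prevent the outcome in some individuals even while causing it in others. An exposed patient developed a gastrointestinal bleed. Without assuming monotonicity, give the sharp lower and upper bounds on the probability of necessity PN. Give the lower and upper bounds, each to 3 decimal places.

Let p₁ = 0.432, p₀ = 0.224.
Under exogeneity alone the bounds on PN are max{0,(p₁−p₀)/p₁} ≤ PN ≤ min{1,(1−p₀)/p₁}.
  lower = (p₁ − p₀)/p₁ = 0.208 / 0.432 ≈ 0.4815
  upper = min{1, (1 − p₀)/p₁} = 0.776 / 0.432 ≈ 1.7963 → capped at 1

0.481 ≤ PN ≤ 1.000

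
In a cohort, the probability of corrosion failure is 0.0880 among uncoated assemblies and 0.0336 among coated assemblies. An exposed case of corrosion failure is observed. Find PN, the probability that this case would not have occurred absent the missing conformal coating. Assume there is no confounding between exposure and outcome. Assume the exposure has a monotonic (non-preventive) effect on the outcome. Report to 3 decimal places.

PN ≈ 0.618

Let p₁ = 0.088, p₀ = 0.0336.
Under exogeneity and monotonicity, PN = (p₁ − p₀) / p₁.
PN = (0.088 − 0.0336) / 0.088 = 0.0544 / 0.088 ≈ 0.6182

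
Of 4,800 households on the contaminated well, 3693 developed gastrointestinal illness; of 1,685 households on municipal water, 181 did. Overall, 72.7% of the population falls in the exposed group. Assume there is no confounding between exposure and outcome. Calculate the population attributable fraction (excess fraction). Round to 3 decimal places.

p₁ = P(outcome | exposed) = 3693/4800 = 0.76938
p₀ = P(outcome | unexposed) = 181/1685 = 0.10742
Overall risk P(Y=1) = π·p₁ + (1−π)·p₀ = 0.727×0.76938 + 0.273×0.10742 = 0.58866.
Under exogeneity, PAF = [P(Y=1) − p₀] / P(Y=1).
PAF = (0.58866 − 0.10742) / 0.58866 ≈ 0.8175

PAF ≈ 0.818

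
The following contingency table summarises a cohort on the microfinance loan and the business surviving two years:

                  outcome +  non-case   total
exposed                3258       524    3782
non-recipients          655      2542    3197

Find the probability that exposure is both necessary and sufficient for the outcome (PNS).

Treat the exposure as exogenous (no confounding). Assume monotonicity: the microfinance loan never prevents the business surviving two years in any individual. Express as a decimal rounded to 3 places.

p₁ = P(outcome | exposed) = 3258/3782 = 0.86145
p₀ = P(outcome | unexposed) = 655/3197 = 0.20488
Under exogeneity and monotonicity, PNS = p₁ − p₀.
PNS = 0.86145 − 0.20488 = 0.65657

PNS ≈ 0.657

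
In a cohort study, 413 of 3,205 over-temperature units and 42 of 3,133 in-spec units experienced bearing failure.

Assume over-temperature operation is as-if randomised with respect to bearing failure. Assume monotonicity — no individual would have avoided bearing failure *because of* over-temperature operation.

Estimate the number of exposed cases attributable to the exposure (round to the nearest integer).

p₁ = P(outcome | exposed) = 413/3205 = 0.12886
p₀ = P(outcome | unexposed) = 42/3133 = 0.013406
PN = (p₁ − p₀)/p₁ = (0.12886 − 0.013406) / 0.12886 ≈ 0.89597.
Attributable cases ≈ PN × (exposed cases) = 0.89597 × 413 ≈ 370.03.

about 370 cases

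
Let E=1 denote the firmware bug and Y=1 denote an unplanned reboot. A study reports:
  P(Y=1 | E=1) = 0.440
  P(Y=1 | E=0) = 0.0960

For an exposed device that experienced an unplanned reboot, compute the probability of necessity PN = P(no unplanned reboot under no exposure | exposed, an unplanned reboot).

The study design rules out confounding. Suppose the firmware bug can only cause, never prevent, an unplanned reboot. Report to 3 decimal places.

Let p₁ = 0.44, p₀ = 0.096.
Under exogeneity and monotonicity, PN = (p₁ − p₀) / p₁.
PN = (0.44 − 0.096) / 0.44 = 0.344 / 0.44 ≈ 0.7818

PN ≈ 0.782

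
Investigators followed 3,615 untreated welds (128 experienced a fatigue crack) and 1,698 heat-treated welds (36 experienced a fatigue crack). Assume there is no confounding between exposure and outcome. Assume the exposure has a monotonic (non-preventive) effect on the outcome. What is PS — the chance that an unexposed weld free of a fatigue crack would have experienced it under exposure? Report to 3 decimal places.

PS ≈ 0.015

p₁ = P(outcome | exposed) = 128/3615 = 0.035408
p₀ = P(outcome | unexposed) = 36/1698 = 0.021201
Under exogeneity and monotonicity, PS = (p₁ − p₀) / (1 − p₀).
PS = (0.035408 − 0.021201) / (1 − 0.021201) = 0.014207 / 0.9788 ≈ 0.0145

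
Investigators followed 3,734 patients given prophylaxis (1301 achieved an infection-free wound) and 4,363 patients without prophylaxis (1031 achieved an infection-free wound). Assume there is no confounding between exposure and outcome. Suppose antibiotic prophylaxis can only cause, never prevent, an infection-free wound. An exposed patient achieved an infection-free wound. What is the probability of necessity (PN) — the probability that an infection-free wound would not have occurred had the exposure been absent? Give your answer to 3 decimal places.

p₁ = P(outcome | exposed) = 1301/3734 = 0.34842
p₀ = P(outcome | unexposed) = 1031/4363 = 0.23631
Under exogeneity and monotonicity, PN = (p₁ − p₀) / p₁.
PN = (0.34842 − 0.23631) / 0.34842 = 0.11211 / 0.34842 ≈ 0.3218

PN ≈ 0.322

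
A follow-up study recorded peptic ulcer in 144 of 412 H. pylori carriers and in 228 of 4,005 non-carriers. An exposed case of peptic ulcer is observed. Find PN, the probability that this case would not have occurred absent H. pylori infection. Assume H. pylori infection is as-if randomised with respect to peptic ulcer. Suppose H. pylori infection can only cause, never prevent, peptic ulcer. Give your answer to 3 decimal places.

p₁ = P(outcome | exposed) = 144/412 = 0.34951
p₀ = P(outcome | unexposed) = 228/4005 = 0.056929
Under exogeneity and monotonicity, PN = (p₁ − p₀) / p₁.
PN = (0.34951 − 0.056929) / 0.34951 = 0.29259 / 0.34951 ≈ 0.8371

PN ≈ 0.837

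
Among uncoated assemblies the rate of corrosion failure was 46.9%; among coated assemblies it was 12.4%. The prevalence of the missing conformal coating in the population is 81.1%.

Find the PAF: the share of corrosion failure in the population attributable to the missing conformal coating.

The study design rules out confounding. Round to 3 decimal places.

p₁ = 0.469, p₀ = 0.124.
Overall risk P(Y=1) = π·p₁ + (1−π)·p₀ = 0.811×0.469 + 0.189×0.124 = 0.40379.
Under exogeneity, PAF = [P(Y=1) − p₀] / P(Y=1).
PAF = (0.40379 − 0.124) / 0.40379 ≈ 0.6929

PAF ≈ 0.693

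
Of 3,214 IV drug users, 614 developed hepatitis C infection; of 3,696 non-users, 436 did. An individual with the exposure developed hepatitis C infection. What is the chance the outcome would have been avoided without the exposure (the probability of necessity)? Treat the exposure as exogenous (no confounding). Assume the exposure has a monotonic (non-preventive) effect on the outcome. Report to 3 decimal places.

p₁ = P(outcome | exposed) = 614/3214 = 0.19104
p₀ = P(outcome | unexposed) = 436/3696 = 0.11797
Under exogeneity and monotonicity, PN = (p₁ − p₀) / p₁.
PN = (0.19104 − 0.11797) / 0.19104 = 0.073074 / 0.19104 ≈ 0.3825

PN ≈ 0.383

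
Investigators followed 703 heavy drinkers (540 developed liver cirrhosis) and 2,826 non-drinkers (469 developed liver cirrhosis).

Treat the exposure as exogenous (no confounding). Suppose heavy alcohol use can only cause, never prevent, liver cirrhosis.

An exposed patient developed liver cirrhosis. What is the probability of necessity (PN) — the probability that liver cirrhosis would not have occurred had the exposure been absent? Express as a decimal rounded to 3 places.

PN ≈ 0.784

p₁ = P(outcome | exposed) = 540/703 = 0.76814
p₀ = P(outcome | unexposed) = 469/2826 = 0.16596
Under exogeneity and monotonicity, PN = (p₁ − p₀) / p₁.
PN = (0.76814 − 0.16596) / 0.76814 = 0.60218 / 0.76814 ≈ 0.7839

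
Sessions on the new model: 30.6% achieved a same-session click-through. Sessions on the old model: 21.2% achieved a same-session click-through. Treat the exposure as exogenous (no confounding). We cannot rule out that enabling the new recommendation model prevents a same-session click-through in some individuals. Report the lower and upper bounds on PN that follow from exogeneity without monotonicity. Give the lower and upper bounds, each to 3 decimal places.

0.307 ≤ PN ≤ 1.000

p₁ = 0.306, p₀ = 0.212.
Under exogeneity alone the bounds on PN are max{0,(p₁−p₀)/p₁} ≤ PN ≤ min{1,(1−p₀)/p₁}.
  lower = (p₁ − p₀)/p₁ = 0.094 / 0.306 ≈ 0.3072
  upper = min{1, (1 − p₀)/p₁} = 0.788 / 0.306 ≈ 2.5752 → capped at 1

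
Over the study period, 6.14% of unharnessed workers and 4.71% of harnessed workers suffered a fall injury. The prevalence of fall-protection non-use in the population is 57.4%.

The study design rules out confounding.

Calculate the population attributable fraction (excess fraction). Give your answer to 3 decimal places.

PAF ≈ 0.148

p₁ = 0.0614, p₀ = 0.0471.
Overall risk P(Y=1) = π·p₁ + (1−π)·p₀ = 0.574×0.0614 + 0.426×0.0471 = 0.055308.
Under exogeneity, PAF = [P(Y=1) − p₀] / P(Y=1).
PAF = (0.055308 − 0.0471) / 0.055308 ≈ 0.1484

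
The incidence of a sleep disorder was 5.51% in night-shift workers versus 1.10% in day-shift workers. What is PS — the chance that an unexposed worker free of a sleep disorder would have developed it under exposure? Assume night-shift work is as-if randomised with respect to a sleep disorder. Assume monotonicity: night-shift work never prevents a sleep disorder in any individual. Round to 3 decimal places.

PS ≈ 0.045

p₁ = 0.0551, p₀ = 0.011.
Under exogeneity and monotonicity, PS = (p₁ − p₀) / (1 − p₀).
PS = (0.0551 − 0.011) / (1 − 0.011) = 0.0441 / 0.989 ≈ 0.0446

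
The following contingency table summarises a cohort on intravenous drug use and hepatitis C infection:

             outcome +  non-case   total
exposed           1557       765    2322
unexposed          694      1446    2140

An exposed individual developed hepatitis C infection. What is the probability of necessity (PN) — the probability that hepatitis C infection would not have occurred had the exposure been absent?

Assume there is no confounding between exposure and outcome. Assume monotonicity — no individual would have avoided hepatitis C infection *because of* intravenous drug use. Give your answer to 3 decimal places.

p₁ = P(outcome | exposed) = 1557/2322 = 0.67054
p₀ = P(outcome | unexposed) = 694/2140 = 0.3243
Under exogeneity and monotonicity, PN = (p₁ − p₀)/p₁.
PN = (0.67054 − 0.3243) / 0.67054 ≈ 0.5164

PN ≈ 0.516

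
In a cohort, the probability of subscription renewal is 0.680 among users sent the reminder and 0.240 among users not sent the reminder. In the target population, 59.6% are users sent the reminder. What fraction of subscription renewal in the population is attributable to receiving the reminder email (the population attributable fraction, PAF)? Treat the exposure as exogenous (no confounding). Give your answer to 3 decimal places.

Let p₁ = 0.68, p₀ = 0.24.
Overall risk P(Y=1) = π·p₁ + (1−π)·p₀ = 0.596×0.68 + 0.404×0.24 = 0.50224.
Under exogeneity, PAF = [P(Y=1) − p₀] / P(Y=1).
PAF = (0.50224 − 0.24) / 0.50224 ≈ 0.5221

PAF ≈ 0.522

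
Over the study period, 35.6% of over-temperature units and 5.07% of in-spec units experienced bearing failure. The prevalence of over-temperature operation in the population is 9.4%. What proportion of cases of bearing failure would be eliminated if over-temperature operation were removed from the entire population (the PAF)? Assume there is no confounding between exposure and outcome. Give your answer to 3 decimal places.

PAF ≈ 0.361

p₁ = 0.356, p₀ = 0.0507.
Overall risk P(Y=1) = π·p₁ + (1−π)·p₀ = 0.094×0.356 + 0.906×0.0507 = 0.079398.
Under exogeneity, PAF = [P(Y=1) − p₀] / P(Y=1).
PAF = (0.079398 − 0.0507) / 0.079398 ≈ 0.3614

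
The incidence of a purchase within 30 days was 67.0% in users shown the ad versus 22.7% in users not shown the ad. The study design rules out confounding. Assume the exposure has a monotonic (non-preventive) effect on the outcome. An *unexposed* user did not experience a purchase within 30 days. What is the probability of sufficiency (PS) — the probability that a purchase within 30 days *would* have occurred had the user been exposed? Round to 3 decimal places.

p₁ = 0.67, p₀ = 0.227.
Under exogeneity and monotonicity, PS = (p₁ − p₀) / (1 − p₀).
PS = (0.67 − 0.227) / (1 − 0.227) = 0.443 / 0.773 ≈ 0.5731

PS ≈ 0.573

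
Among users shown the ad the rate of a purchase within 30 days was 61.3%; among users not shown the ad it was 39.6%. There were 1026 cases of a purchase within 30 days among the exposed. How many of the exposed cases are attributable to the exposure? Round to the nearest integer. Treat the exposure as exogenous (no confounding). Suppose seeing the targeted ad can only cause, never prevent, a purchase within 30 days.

about 363 cases

p₁ = 0.613, p₀ = 0.396.
PN = (p₁ − p₀)/p₁ = (0.613 − 0.396) / 0.613 ≈ 0.35400.
Attributable cases ≈ PN × (exposed cases) = 0.35400 × 1026 ≈ 363.20.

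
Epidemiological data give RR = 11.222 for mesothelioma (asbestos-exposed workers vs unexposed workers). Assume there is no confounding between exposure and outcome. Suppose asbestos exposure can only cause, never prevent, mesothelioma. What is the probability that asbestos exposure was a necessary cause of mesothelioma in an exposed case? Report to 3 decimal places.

PN ≈ 0.911

Under exogeneity and monotonicity, PN = (RR − 1) / RR = 1 − 1/RR.
PN = (11.222 − 1) / 11.222 = 10.22 / 11.222 ≈ 0.9109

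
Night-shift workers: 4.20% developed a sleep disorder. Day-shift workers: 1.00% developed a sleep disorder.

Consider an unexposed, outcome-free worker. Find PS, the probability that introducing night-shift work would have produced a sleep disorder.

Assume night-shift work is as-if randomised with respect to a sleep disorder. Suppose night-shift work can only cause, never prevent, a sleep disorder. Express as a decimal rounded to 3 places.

p₁ = 0.042, p₀ = 0.01.
Under exogeneity and monotonicity, PS = (p₁ − p₀) / (1 − p₀).
PS = (0.042 − 0.01) / (1 − 0.01) = 0.032 / 0.99 ≈ 0.0323

PS ≈ 0.032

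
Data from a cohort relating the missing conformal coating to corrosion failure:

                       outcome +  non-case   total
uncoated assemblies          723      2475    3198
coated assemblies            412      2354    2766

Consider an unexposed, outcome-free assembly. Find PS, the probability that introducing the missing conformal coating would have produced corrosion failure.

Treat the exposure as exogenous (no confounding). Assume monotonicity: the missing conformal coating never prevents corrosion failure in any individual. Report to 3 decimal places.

p₁ = P(outcome | exposed) = 723/3198 = 0.22608
p₀ = P(outcome | unexposed) = 412/2766 = 0.14895
Under exogeneity and monotonicity, PS = (p₁ − p₀) / (1 − p₀).
PS = (0.22608 − 0.14895) / (1 − 0.14895) = 0.077127 / 0.85105 ≈ 0.0906

PS ≈ 0.091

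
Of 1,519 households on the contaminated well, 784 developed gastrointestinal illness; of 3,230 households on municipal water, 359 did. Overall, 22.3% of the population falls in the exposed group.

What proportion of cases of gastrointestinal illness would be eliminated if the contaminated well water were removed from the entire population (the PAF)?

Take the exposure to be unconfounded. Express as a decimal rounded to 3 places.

PAF ≈ 0.448

p₁ = P(outcome | exposed) = 784/1519 = 0.51613
p₀ = P(outcome | unexposed) = 359/3230 = 0.11115
Overall risk P(Y=1) = π·p₁ + (1−π)·p₀ = 0.223×0.51613 + 0.777×0.11115 = 0.20146.
Under exogeneity, PAF = [P(Y=1) − p₀] / P(Y=1).
PAF = (0.20146 − 0.11115) / 0.20146 ≈ 0.4483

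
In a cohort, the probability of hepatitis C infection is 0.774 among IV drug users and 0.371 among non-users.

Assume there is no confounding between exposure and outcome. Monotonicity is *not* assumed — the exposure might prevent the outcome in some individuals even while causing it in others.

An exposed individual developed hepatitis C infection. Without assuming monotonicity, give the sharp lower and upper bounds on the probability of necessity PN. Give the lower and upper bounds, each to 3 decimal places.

Let p₁ = 0.774, p₀ = 0.371.
Under exogeneity alone the bounds on PN are max{0,(p₁−p₀)/p₁} ≤ PN ≤ min{1,(1−p₀)/p₁}.
  lower = (p₁ − p₀)/p₁ = 0.403 / 0.774 ≈ 0.5207
  upper = min{1, (1 − p₀)/p₁} = 0.629 / 0.774 ≈ 0.8127

0.521 ≤ PN ≤ 0.813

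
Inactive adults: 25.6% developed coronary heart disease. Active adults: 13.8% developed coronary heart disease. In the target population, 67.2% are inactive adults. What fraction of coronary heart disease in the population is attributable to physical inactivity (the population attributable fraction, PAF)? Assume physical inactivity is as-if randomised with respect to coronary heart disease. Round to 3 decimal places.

PAF ≈ 0.365

p₁ = 0.256, p₀ = 0.138.
Overall risk P(Y=1) = π·p₁ + (1−π)·p₀ = 0.672×0.256 + 0.328×0.138 = 0.2173.
Under exogeneity, PAF = [P(Y=1) − p₀] / P(Y=1).
PAF = (0.2173 − 0.138) / 0.2173 ≈ 0.3649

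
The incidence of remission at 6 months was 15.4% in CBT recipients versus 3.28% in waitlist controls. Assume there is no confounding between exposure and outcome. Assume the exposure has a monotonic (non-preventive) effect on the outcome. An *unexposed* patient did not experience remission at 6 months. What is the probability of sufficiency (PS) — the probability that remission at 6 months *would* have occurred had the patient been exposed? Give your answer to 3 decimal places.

p₁ = 0.154, p₀ = 0.0328.
Under exogeneity and monotonicity, PS = (p₁ − p₀) / (1 − p₀).
PS = (0.154 − 0.0328) / (1 − 0.0328) = 0.1212 / 0.9672 ≈ 0.1253

PS ≈ 0.125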